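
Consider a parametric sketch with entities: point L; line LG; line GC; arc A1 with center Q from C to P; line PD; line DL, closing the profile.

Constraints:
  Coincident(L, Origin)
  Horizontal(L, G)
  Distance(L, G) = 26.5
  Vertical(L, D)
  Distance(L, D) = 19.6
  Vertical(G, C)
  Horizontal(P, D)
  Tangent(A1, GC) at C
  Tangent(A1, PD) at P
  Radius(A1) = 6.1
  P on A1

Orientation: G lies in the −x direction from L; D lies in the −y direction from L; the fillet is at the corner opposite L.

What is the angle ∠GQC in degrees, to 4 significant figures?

65.68°

L is at the origin; LG is horizontal with |LG| = 26.5 and G on the −x side, so G = (-26.50, 0.000). L and D share the same x with |LD| = 19.6 and D on the −y side, so D = (0.000, -19.60). The virtual corner opposite L is at (-26.50, -19.60). Since A1 is tangent to GC there, QC ⟂ GC and A1 meets PD tangentially, so QP is at right angles to PD, with radius 6.1, so the center Q sits 6.1 in from both sides at Q = (-20.40, -13.50). That places the tangent points at C = (-26.50, -13.50) on GC and P = (-20.40, -19.60) on PD. Then cos ∠GQC = QG·QC / (|QG||QC|), giving 65.68°.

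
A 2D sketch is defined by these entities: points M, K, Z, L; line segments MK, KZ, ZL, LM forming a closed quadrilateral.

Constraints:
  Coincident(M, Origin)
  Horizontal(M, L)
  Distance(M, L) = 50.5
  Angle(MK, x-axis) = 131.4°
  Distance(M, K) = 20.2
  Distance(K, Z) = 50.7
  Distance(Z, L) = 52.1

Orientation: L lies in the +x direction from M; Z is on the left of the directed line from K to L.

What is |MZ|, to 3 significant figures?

53.4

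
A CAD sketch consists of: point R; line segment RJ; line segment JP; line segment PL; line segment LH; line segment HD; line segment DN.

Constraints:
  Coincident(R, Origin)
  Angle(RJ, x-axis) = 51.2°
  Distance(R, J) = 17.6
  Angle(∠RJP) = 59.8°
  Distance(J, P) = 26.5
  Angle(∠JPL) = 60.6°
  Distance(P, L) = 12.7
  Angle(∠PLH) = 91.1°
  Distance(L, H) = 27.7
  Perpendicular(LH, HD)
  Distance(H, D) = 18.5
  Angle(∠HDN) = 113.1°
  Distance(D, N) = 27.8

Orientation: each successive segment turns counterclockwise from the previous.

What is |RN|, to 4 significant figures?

38.93

R is at the origin; RJ runs at 51.2° with length 17.6, so J = (11.03, 13.72). ∠RJP = 59.8° gives JP at 171.4° from the x-axis; with |JP| = 26.5, P = (-15.17, 17.68). ∠JPL = 60.6° gives PL at -69.20° from the x-axis; with |PL| = 12.7, L = (-10.66, 5.807). ∠PLH = 91.1° gives LH at 19.70° from the x-axis; with |LH| = 27.7, H = (15.41, 15.14). The perpendicularity gives HD at right angles to LH, so HD runs at 109.7°; with |HD| = 18.5, D = (9.179, 32.56). ∠HDN = 113.1° gives DN at 176.6° from the x-axis; with |DN| = 27.8, N = (-18.57, 34.21). Then |RN| = |N − R| = 38.93.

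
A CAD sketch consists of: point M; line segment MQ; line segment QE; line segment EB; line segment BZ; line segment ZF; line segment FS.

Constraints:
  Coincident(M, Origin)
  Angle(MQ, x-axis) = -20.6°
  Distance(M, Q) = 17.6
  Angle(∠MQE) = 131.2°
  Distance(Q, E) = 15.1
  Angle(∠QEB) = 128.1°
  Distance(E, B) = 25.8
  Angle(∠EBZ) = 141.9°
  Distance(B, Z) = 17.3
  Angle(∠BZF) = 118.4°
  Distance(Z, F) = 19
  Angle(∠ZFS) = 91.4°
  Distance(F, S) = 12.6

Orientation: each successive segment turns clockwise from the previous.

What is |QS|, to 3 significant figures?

36.6

∠BZF = 118.4° gives ZF at 139° from the x-axis; with |ZF| = 19.0, F = (-22.1, -36.0). ∠ZFS = 91.4° gives FS at 50.4° from the x-axis; with |FS| = 12.6, S = (-14.1, -26.3). Then |QS| = |S − Q| = 36.6.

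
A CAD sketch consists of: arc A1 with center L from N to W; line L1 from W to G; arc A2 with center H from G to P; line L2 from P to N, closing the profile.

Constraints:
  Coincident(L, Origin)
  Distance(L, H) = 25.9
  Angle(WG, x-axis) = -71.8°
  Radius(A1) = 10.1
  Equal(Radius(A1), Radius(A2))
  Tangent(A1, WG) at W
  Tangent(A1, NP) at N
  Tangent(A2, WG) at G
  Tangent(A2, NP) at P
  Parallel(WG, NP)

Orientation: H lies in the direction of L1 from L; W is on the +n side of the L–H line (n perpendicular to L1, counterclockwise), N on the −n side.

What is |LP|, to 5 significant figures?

27.800

The slot axis is L1's direction at -71.8°, so u = (cos -71.8°, sin -71.8°) = (0.31233, -0.94997) and n = (−sin -71.8°, cos -71.8°) = (0.94997, 0.31233). L is at the origin and H lies 25.9 along u from L, so H = 25.9·u = (8.0895, -24.604). Tangency of A1 to both parallel lines with radius 10.1 puts W and N at L ± 10.1·n: W = (9.5947, 3.1546), N = (-9.5947, -3.1546). Equal radii place G and P the same way about H: G = H + 10.1·n = (17.684, -21.450), P = H − 10.1·n = (-1.5052, -27.759). Then |LP| = |P − L| = 27.800.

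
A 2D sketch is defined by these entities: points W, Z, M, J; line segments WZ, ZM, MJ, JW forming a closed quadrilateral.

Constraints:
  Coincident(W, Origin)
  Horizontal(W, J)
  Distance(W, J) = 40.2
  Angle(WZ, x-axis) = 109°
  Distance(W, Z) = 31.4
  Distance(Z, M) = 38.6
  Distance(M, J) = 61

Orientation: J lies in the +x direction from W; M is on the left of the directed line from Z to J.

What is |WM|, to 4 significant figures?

59.23

Checks: |ZM| = 38.60 ✓; |MJ| = 61.00 ✓.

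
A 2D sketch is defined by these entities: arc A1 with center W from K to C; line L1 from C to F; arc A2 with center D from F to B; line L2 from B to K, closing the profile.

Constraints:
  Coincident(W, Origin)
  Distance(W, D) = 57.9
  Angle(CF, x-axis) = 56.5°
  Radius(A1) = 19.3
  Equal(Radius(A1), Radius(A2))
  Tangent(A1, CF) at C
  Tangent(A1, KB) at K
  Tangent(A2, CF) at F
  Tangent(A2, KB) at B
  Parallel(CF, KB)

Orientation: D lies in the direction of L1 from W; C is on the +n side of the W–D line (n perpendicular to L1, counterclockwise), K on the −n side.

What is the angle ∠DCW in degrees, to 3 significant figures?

71.6°

The slot axis is L1's direction at 56.5°, so u = (cos 56.5°, sin 56.5°) = (0.552, 0.834) and n = (−sin 56.5°, cos 56.5°) = (-0.834, 0.552). W is at the origin and D lies 57.9 along u from W, so D = 57.9·u = (32.0, 48.3). Tangency of A1 to both parallel lines with radius 19.3 puts C and K at W ± 19.3·n: C = (-16.1, 10.7), K = (16.1, -10.7). Then cos ∠DCW = CD·CW / (|CD||CW|), giving 71.6°.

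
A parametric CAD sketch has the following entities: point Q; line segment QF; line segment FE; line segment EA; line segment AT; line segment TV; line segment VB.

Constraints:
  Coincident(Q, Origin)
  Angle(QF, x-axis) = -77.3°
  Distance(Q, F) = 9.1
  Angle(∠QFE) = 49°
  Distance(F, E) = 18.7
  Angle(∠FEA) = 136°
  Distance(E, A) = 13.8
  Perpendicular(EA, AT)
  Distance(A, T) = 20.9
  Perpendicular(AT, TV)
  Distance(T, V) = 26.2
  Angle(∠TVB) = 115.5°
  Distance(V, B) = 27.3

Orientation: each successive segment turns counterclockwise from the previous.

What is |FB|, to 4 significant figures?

19.86

Q is at the origin; QF runs at -77.3° with length 9.1, so F = (2.001, -8.877). ∠QFE = 49.0° gives FE at 53.70° from the x-axis; with |FE| = 18.7, E = (13.07, 6.193). ∠FEA = 136.0° gives EA at 97.70° from the x-axis; with |EA| = 13.8, A = (11.22, 19.87). EA ⟂ AT, so AT runs at -172.3°; with |AT| = 20.9, T = (-9.489, 17.07). The perpendicularity gives TV at right angles to AT, so TV runs at -82.30°; with |TV| = 26.2, V = (-5.979, -8.895). ∠TVB = 115.5° gives VB at -17.80° from the x-axis; with |VB| = 27.3, B = (20.01, -17.24). Then |FB| = |B − F| = 19.86.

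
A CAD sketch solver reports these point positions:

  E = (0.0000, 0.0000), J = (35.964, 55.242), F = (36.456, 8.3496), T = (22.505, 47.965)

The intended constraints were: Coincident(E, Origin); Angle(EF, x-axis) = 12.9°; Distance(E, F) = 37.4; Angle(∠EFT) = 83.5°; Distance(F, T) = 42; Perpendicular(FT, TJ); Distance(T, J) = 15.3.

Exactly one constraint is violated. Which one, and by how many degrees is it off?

Perpendicular(FT, TJ) — off by 9.00°.

E = (0.00, 0.00) ✓; EF at 12.90° ✓; |EF| = 37.40 ✓; ∠EFT = 83.50° ✓; |FT| = 42.00 ✓; ∠(FT, TJ) = 81.00° ✗; |TJ| = 15.30 ✓.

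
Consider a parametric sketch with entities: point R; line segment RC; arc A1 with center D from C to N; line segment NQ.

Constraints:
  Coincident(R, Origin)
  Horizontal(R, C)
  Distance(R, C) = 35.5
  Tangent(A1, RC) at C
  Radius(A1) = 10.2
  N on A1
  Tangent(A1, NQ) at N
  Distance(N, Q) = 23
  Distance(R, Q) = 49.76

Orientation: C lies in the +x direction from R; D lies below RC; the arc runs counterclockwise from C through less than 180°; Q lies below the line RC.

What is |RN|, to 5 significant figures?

29.689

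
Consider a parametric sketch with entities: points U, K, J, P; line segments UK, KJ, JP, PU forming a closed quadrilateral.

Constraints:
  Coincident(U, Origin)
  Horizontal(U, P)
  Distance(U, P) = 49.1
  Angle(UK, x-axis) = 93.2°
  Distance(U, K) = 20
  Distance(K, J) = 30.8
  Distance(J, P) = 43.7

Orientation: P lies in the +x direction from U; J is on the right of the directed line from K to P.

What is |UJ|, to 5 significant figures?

11.832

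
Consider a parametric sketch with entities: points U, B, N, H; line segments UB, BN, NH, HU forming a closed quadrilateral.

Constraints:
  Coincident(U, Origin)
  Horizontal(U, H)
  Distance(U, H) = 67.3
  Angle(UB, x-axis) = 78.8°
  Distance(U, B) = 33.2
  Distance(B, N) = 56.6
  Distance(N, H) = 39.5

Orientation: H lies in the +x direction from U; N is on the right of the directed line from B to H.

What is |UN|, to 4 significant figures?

36.74

Checks: |BN| = 56.60 ✓; |NH| = 39.50 ✓.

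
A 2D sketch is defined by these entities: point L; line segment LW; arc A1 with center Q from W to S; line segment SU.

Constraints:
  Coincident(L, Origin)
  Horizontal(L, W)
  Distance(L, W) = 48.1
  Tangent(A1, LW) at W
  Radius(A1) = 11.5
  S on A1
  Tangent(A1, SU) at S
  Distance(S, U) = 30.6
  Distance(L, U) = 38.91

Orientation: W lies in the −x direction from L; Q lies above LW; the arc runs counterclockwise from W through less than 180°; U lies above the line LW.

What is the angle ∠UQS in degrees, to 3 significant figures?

69.4°

Checks: |QS| = 11.50 ✓; ∠(QS, SU) = 90.00° ✓; |SU| = 30.60 ✓; |LU| = 38.91 ✓.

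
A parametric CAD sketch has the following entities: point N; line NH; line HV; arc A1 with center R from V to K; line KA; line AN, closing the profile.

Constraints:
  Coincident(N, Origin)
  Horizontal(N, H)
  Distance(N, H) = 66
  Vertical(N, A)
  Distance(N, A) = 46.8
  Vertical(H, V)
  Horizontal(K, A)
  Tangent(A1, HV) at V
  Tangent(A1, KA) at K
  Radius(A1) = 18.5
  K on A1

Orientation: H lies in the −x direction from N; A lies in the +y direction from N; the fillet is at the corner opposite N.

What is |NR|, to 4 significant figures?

55.29

N is at the origin; N and H share the same y with |NH| = 66.0 and H on the −x side, so H = (-66.00, 0.000). NA is vertical with |NA| = 46.8 and A on the +y side, so A = (0.000, 46.80). The virtual corner opposite N is at (-66.00, 46.80). The tangent condition forces RV to be normal to HV and A1 meets KA tangentially, so RK is at right angles to KA, with radius 18.5, so the center R sits 18.5 in from both sides at R = (-47.50, 28.30). Then |NR| = |R − N| = 55.29.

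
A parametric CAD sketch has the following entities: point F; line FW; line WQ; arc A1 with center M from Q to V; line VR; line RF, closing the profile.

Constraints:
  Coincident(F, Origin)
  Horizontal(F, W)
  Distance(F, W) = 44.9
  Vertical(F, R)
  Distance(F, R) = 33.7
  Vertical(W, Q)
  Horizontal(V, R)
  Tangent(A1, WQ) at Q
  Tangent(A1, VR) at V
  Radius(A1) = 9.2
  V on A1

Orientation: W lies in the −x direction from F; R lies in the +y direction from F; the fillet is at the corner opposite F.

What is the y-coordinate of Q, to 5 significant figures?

24.500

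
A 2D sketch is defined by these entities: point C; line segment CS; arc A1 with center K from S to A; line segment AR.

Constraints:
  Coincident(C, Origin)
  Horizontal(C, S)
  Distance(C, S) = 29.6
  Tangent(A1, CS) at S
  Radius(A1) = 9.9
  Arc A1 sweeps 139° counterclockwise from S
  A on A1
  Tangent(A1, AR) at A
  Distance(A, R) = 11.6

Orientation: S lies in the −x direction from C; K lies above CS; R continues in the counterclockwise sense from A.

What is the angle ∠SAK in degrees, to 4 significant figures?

20.50°

C is at the origin; CS is horizontal with |CS| = 29.6 and S on the −x side, so S = (-29.60, 0.000). Since A1 is tangent to CS there, KS ⟂ CS, so K = S + (0, 9.9) = (-29.60, 9.900). On A1, S sits at bearing -90° from K; a 139° counterclockwise sweep puts A at bearing 49°, so A = K + 9.9·(cos 49°, sin 49°) = (-23.11, 17.37). Then cos ∠SAK = AS·AK / (|AS||AK|), giving 20.50°.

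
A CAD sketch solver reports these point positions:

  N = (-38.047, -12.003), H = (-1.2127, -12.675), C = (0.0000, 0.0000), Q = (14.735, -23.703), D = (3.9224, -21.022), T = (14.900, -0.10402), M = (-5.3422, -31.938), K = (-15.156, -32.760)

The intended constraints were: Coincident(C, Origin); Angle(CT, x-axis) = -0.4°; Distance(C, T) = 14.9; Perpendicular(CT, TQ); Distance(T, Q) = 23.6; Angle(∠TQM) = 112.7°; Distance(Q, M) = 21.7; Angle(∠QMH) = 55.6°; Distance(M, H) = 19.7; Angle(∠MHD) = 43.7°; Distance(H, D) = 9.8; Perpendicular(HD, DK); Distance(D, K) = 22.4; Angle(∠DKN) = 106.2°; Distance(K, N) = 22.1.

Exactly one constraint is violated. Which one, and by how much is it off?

Distance(K, N) = 22.1 — off by 8.80.

C = (0.00, 0.00) ✓; CT at -0.4000° ✓; |CT| = 14.90 ✓; ∠(CT, TQ) = 90.00° ✓; |TQ| = 23.60 ✓; ∠TQM = 112.7° ✓; |QM| = 21.70 ✓; ∠QMH = 55.60° ✓; |MH| = 19.70 ✓; ∠MHD = 43.70° ✓; |HD| = 9.800 ✓; ∠(HD, DK) = 90.00° ✓; |DK| = 22.40 ✓; ∠DKN = 106.2° ✓; |KN| = 30.90 ✗.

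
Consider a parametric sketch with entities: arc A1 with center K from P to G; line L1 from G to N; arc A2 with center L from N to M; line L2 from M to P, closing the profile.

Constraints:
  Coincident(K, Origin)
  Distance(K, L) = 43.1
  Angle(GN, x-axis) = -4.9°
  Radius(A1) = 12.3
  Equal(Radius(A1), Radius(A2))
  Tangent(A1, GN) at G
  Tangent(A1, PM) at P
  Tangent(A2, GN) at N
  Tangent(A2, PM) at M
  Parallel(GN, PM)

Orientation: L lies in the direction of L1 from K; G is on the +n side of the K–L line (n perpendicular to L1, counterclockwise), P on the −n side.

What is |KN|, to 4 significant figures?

44.82

Tangency of A1 to both parallel lines with radius 12.3 puts G and P at K ± 12.3·n: G = (1.051, 12.26), P = (-1.051, -12.26). Equal radii place N and M the same way about L: N = L + 12.3·n = (43.99, 8.574), M = L − 12.3·n = (41.89, -15.94). Then |KN| = |N − K| = 44.82.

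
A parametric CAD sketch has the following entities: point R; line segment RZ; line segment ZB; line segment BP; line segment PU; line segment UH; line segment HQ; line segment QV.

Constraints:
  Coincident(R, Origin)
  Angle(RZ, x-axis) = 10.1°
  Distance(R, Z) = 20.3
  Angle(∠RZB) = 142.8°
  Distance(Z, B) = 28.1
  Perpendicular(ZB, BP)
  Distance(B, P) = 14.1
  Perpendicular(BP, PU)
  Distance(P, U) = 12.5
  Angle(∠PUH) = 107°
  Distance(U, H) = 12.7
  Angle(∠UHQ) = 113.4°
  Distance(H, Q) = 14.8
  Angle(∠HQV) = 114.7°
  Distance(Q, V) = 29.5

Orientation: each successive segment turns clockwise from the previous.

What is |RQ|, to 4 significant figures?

44.08

R is at the origin; RZ runs at 10.1° with length 20.3, so Z = (19.99, 3.560). ∠RZB = 142.8° gives ZB at -27.10° from the x-axis; with |ZB| = 28.1, B = (45.00, -9.241). ZB ⟂ BP, so BP runs at -117.1°; with |BP| = 14.1, P = (38.58, -21.79). The perpendicularity gives PU at right angles to BP, so PU runs at 152.9°; with |PU| = 12.5, U = (27.45, -16.10). ∠PUH = 107.0° gives UH at 79.90° from the x-axis; with |UH| = 12.7, H = (29.68, -3.595). ∠UHQ = 113.4° gives HQ at 13.30° from the x-axis; with |HQ| = 14.8, Q = (44.08, -0.1906). Then |RQ| = |Q − R| = 44.08.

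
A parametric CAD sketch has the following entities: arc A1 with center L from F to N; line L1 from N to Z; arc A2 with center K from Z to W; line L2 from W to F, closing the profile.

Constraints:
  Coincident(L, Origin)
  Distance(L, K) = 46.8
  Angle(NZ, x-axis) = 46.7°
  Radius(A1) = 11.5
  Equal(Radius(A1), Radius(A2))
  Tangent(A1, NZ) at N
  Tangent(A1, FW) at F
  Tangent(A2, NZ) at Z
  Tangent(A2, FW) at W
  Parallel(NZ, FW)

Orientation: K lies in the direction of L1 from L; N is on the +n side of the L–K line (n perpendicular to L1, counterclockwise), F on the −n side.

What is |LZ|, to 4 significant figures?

48.19

The slot axis is L1's direction at 46.7°, so u = (cos 46.7°, sin 46.7°) = (0.6858, 0.7278) and n = (−sin 46.7°, cos 46.7°) = (-0.7278, 0.6858). L is at the origin and K lies 46.8 along u from L, so K = 46.8·u = (32.10, 34.06). Tangency of A1 to both parallel lines with radius 11.5 puts N and F at L ± 11.5·n: N = (-8.369, 7.887), F = (8.369, -7.887). Equal radii place Z and W the same way about K: Z = K + 11.5·n = (23.73, 41.95), W = K − 11.5·n = (40.47, 26.17). Then |LZ| = |Z − L| = 48.19.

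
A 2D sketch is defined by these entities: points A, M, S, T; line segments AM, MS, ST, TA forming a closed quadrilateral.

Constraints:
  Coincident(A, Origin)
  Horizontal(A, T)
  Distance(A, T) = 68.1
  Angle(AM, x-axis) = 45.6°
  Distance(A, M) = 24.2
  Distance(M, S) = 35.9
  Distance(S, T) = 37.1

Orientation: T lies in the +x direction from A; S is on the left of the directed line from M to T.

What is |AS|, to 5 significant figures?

59.120

A is at the origin; A and T share the same y with |AT| = 68.1 and T in +x, so T = (68.1, 0). AM runs at 45.6° with |AM| = 24.2, so M = (16.932, 17.290). S is determined by |MS| = 35.9 and |ST| = 37.1 together: it lies at the intersection of circle(M, 35.9) and circle(T, 37.1). With |MT| = 54.010, the foot of the radical line on MT is 26.194 from M and the perpendicular offset is √(35.9² − 26.194²) = 24.549. Taking the left-of-MT solution: S = (49.607, 32.162).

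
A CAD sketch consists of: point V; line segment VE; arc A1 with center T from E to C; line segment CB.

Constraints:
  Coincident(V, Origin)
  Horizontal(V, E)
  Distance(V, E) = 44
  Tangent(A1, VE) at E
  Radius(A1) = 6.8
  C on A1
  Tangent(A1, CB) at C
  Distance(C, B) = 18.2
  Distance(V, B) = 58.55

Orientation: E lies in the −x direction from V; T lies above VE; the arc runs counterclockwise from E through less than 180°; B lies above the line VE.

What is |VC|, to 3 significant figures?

41.4

V is at the origin; VE is horizontal with |VE| = 44.0 and E on the −x side, so E = (-44.0, 0.00). Tangency of A1 to VE means the radius TE is perpendicular to VE, so T = E + (0, 6.8) = (-44.0, 6.80). Since TC ⟂ CB (tangency), |TB| = √(6.8² + 18.2²) = 19.4 regardless of where C sits on A1. So B lies on both circle(V, 58.55) and circle(T, 19.4); the above-VE intersection is B = (-53.5, 23.7). C is the foot of the tangent from B: C = (-39.6, 12.0).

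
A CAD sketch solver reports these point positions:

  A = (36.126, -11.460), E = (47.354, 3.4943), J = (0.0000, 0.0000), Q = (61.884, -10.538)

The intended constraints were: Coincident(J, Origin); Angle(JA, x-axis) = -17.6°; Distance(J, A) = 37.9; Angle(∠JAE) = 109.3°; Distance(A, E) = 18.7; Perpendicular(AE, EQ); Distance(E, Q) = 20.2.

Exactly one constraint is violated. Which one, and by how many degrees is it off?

Perpendicular(AE, EQ) — off by 7.10°.

J = (0.00, 0.00) ✓; JA at -17.60° ✓; |JA| = 37.90 ✓; ∠JAE = 109.3° ✓; |AE| = 18.70 ✓; ∠(AE, EQ) = 97.10° ✗; |EQ| = 20.20 ✓.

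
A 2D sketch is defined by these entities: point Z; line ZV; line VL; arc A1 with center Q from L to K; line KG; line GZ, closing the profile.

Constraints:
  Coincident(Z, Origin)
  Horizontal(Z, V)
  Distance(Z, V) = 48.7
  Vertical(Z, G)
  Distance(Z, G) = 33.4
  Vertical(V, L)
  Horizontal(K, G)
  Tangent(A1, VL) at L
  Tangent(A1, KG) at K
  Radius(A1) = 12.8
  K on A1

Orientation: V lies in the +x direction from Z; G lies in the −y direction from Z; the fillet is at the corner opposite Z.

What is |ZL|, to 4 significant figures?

52.88

Z is at the origin; ZV is horizontal with |ZV| = 48.7 and V on the +x side, so V = (48.70, 0.000). Z and G share the same x with |ZG| = 33.4 and G on the −y side, so G = (0.000, -33.40). The virtual corner opposite Z is at (48.70, -33.40). Since A1 is tangent to VL there, QL ⟂ VL and since A1 is tangent to KG there, QK ⟂ KG, with radius 12.8, so the center Q sits 12.8 in from both sides at Q = (35.90, -20.60). That places the tangent points at L = (48.70, -20.60) on VL and K = (35.90, -33.40) on KG. Then |ZL| = |L − Z| = 52.88.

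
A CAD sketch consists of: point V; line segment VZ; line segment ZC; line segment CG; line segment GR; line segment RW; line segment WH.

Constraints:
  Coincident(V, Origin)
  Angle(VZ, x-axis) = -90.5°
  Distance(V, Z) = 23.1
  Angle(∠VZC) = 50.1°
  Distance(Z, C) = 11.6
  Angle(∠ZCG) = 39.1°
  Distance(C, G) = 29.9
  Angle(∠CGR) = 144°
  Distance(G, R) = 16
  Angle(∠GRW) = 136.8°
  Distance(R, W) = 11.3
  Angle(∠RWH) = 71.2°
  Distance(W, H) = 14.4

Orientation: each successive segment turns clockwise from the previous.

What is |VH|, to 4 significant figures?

40.75

∠GRW = 136.8° gives RW at -80.50° from the x-axis; with |RW| = 11.3, W = (35.45, -37.10). ∠RWH = 71.2° gives WH at 170.7° from the x-axis; with |WH| = 14.4, H = (21.24, -34.77). Then |VH| = |H − V| = 40.75.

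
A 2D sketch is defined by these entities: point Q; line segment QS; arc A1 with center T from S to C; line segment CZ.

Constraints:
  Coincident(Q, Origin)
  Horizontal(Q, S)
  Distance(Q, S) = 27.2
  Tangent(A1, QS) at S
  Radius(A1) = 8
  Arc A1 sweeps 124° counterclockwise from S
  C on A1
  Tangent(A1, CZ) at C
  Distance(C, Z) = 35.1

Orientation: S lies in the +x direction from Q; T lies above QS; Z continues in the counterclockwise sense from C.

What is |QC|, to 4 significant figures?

36.06

Since A1 is tangent to QS there, TS ⟂ QS, so T = S + (0, 8) = (27.20, 8.000). On A1, S sits at bearing -90° from T; a 124° counterclockwise sweep puts C at bearing 34°, so C = T + 8.0·(cos 34°, sin 34°) = (33.83, 12.47). Then |QC| = |C − Q| = 36.06.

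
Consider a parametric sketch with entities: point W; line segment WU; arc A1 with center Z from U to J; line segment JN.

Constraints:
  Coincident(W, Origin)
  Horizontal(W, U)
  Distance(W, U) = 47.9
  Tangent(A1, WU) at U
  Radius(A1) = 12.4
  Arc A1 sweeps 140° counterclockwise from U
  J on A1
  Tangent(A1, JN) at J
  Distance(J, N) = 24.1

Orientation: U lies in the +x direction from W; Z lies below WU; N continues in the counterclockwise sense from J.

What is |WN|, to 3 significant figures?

69.3

On A1, U sits at bearing 90° from Z; a 140° counterclockwise sweep puts J at bearing 230°, so J = Z + 12.4·(cos 230°, sin 230°) = (39.9, -21.9). Since A1 is tangent to JN there, ZJ ⟂ JN, so JN runs along (−sin 230°, cos 230°); with |JN| = 24.1, N = (58.4, -37.4). Then |WN| = |N − W| = 69.3.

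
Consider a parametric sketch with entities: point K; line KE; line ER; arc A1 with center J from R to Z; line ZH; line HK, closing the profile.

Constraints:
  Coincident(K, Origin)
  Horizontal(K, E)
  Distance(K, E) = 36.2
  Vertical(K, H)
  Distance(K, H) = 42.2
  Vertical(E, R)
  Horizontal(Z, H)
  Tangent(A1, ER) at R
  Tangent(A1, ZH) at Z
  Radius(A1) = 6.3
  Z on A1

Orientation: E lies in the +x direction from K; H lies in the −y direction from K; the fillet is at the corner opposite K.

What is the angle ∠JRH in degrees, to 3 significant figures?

9.87°

K is at the origin; K and E share the same y with |KE| = 36.2 and E on the +x side, so E = (36.2, 0.00). KH is vertical with |KH| = 42.2 and H on the −y side, so H = (0.00, -42.2). The virtual corner opposite K is at (36.2, -42.2). Tangency of A1 to ER means the radius JR is perpendicular to ER and tangency of A1 to ZH means the radius JZ is perpendicular to ZH, with radius 6.3, so the center J sits 6.3 in from both sides at J = (29.9, -35.9). That places the tangent points at R = (36.2, -35.9) on ER and Z = (29.9, -42.2) on ZH. Then cos ∠JRH = RJ·RH / (|RJ||RH|), giving 9.87°.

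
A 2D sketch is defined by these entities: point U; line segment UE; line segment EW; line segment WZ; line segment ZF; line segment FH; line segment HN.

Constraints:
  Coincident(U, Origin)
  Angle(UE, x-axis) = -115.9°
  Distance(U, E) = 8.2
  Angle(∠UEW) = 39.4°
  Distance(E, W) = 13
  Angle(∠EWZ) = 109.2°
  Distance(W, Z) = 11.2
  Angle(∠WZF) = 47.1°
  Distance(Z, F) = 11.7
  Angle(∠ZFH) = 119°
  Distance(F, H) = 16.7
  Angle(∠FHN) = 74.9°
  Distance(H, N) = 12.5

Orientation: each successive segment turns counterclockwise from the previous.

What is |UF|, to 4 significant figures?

0.7631

∠EWZ = 109.2° gives WZ at 95.50° from the x-axis; with |WZ| = 11.2, Z = (7.155, 9.204). ∠WZF = 47.1° gives ZF at -131.6° from the x-axis; with |ZF| = 11.7, F = (-0.6126, 0.4551). Then |UF| = |F − U| = 0.7631.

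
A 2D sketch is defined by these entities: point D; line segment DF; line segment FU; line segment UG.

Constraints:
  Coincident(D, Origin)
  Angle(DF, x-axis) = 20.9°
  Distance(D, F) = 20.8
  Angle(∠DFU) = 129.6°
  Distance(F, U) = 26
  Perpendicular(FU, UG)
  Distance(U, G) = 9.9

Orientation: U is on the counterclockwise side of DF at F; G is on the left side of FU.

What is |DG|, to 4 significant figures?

39.73

D is at the origin; DF runs at 20.9° with length 20.8, so F = 20.8·(cos 20.9°, sin 20.9°) = (19.43, 7.420). ∠DFU = 129.6°, so FU runs at 20.9° + (180° − 129.6°) = 71.30° from the x-axis; with |FU| = 26.0, U = F + 26.0·(cos 71.30°, sin 71.30°) = (27.77, 32.05). FU ⟂ UG; with |UG| = 9.9 on the left of FU, G = U + 9.9·(-0.9472, 0.3206) = (18.39, 35.22). Then |DG| = |G − D| = 39.73.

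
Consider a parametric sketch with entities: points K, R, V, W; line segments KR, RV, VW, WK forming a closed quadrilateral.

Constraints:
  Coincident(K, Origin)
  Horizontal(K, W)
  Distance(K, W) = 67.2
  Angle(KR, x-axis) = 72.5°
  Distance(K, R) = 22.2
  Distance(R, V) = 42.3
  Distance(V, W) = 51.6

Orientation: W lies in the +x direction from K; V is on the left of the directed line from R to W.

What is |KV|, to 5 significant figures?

61.265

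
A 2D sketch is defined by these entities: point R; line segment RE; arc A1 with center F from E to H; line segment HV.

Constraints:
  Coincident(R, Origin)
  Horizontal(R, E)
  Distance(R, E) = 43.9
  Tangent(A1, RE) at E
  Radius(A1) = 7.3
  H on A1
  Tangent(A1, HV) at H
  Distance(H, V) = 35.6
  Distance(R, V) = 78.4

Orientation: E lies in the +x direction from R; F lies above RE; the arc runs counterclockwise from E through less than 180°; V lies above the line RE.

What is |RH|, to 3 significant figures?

49.5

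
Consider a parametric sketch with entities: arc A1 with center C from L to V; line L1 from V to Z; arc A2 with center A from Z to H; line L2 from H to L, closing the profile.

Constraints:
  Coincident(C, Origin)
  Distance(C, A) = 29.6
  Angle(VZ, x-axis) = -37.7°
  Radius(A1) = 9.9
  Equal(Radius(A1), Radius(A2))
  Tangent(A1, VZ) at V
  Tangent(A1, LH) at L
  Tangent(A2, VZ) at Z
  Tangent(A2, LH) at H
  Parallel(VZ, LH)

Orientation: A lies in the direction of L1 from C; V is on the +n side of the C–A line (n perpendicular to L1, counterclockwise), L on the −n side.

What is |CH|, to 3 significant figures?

31.2

The slot axis is L1's direction at -37.7°, so u = (cos -37.7°, sin -37.7°) = (0.791, -0.612) and n = (−sin -37.7°, cos -37.7°) = (0.612, 0.791). C is at the origin and A lies 29.6 along u from C, so A = 29.6·u = (23.4, -18.1). Tangency of A1 to both parallel lines with radius 9.9 puts V and L at C ± 9.9·n: V = (6.05, 7.83), L = (-6.05, -7.83). Equal radii place Z and H the same way about A: Z = A + 9.9·n = (29.5, -10.3), H = A − 9.9·n = (17.4, -25.9). Then |CH| = |H − C| = 31.2.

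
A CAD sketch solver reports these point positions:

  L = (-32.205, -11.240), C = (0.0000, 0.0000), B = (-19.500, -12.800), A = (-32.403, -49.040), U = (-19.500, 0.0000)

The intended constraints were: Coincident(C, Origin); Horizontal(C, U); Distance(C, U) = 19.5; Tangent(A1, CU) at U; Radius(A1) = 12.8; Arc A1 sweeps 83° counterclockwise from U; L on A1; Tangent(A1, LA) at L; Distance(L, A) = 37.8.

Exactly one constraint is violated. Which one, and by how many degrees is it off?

Tangent(A1, LA) at L — off by 6.70°.

C = (0.00, 0.00) ✓; C.y = 0.00, U.y = 0.00 ✓; |CU| = 19.50 ✓; ∠(BU, UC) = 90.00° ✓; |BU| = 12.80 ✓; bearing(B→L) − bearing(B→U) = 83.00° ✓; |BL| = 12.80 ✓; ∠(BL, LA) = 83.30° ✗; |LA| = 37.80 ✓.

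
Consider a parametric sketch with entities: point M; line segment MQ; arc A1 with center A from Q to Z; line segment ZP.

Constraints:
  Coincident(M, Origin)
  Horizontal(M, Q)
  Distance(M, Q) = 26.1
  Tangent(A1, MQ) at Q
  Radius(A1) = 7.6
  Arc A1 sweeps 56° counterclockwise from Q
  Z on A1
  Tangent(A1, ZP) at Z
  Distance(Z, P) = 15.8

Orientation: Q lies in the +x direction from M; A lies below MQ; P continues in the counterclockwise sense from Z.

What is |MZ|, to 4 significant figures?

20.08

The tangent condition forces AQ to be normal to MQ, so A = Q + (0, -7.6) = (26.10, -7.600). On A1, Q sits at bearing 90° from A; a 56° counterclockwise sweep puts Z at bearing 146°, so Z = A + 7.6·(cos 146°, sin 146°) = (19.80, -3.350). Then |MZ| = |Z − M| = 20.08.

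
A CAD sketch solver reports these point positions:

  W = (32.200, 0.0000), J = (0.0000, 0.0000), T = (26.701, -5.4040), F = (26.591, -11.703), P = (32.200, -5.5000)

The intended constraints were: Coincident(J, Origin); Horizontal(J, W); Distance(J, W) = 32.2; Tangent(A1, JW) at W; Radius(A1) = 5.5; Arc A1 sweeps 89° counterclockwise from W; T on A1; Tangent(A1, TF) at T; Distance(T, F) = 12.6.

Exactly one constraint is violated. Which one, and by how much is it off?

Distance(T, F) = 12.6 — off by 6.30.

J = (0.00, 0.00) ✓; J.y = 0.00, W.y = 0.00 ✓; |JW| = 32.20 ✓; ∠(PW, WJ) = 90.00° ✓; |PW| = 5.500 ✓; bearing(P→T) − bearing(P→W) = 89.00° ✓; |PT| = 5.500 ✓; ∠(PT, TF) = 90.00° ✓; |TF| = 6.300 ✗.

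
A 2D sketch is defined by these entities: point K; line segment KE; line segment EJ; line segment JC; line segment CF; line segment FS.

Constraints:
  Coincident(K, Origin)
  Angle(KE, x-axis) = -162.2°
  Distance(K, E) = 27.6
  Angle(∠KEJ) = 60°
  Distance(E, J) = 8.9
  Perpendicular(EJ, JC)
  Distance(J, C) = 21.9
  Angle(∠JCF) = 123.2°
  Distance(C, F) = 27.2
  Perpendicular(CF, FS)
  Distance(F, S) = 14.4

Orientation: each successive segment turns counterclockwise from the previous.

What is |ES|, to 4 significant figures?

32.94

K is at the origin; KE runs at -162.2° with length 27.6, so E = (-26.28, -8.437). ∠KEJ = 60.0° gives EJ at -42.20° from the x-axis; with |EJ| = 8.9, J = (-19.69, -14.42). The perpendicularity gives JC at right angles to EJ, so JC runs at 47.80°; with |JC| = 21.9, C = (-4.975, 1.808). ∠JCF = 123.2° gives CF at 104.6° from the x-axis; with |CF| = 27.2, F = (-11.83, 28.13). The perpendicularity gives FS at right angles to CF, so FS runs at -165.4°; with |FS| = 14.4, S = (-25.77, 24.50). Then |ES| = |S − E| = 32.94.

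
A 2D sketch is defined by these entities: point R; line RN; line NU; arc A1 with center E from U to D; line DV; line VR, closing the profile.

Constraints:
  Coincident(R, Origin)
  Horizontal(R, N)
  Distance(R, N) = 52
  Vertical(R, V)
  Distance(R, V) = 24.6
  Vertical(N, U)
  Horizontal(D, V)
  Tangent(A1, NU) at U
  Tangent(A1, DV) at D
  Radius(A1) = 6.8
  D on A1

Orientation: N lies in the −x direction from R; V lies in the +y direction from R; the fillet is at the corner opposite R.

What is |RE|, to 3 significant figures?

48.6

RV is vertical with |RV| = 24.6 and V on the +y side, so V = (0.00, 24.6). The virtual corner opposite R is at (-52.0, 24.6). Tangency of A1 to NU means the radius EU is perpendicular to NU and since A1 is tangent to DV there, ED ⟂ DV, with radius 6.8, so the center E sits 6.8 in from both sides at E = (-45.2, 17.8). Then |RE| = |E − R| = 48.6.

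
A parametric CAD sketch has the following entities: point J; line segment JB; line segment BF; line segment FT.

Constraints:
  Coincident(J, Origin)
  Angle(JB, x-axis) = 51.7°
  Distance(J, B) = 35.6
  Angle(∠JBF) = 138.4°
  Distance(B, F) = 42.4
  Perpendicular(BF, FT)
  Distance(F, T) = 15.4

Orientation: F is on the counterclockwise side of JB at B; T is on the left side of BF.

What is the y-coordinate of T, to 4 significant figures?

69.38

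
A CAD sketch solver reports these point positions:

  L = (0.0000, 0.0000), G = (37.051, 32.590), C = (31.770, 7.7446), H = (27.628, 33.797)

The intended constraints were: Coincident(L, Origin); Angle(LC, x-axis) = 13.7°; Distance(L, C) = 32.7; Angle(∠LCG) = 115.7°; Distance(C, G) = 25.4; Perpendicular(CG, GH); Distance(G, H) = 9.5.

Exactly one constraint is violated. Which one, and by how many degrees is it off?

Perpendicular(CG, GH) — off by 4.70°.

L = (0.00, 0.00) ✓; LC at 13.70° ✓; |LC| = 32.70 ✓; ∠LCG = 115.7° ✓; |CG| = 25.40 ✓; ∠(CG, GH) = 94.70° ✗; |GH| = 9.500 ✓.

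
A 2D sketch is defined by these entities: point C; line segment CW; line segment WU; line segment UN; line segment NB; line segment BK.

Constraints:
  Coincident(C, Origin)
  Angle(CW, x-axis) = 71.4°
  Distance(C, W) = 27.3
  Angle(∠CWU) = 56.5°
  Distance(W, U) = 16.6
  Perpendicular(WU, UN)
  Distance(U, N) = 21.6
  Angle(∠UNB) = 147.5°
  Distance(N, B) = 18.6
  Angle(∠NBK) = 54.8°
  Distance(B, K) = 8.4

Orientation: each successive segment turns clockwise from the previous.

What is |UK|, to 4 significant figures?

32.32

C is at the origin; CW runs at 71.4° with length 27.3, so W = (8.708, 25.87). ∠CWU = 56.5° gives WU at -52.10° from the x-axis; with |WU| = 16.6, U = (18.90, 12.78). The perpendicularity gives UN at right angles to WU, so UN runs at -142.1°; with |UN| = 21.6, N = (1.861, -0.4933). ∠UNB = 147.5° gives NB at -174.6° from the x-axis; with |NB| = 18.6, B = (-16.66, -2.244). ∠NBK = 54.8° gives BK at 60.20° from the x-axis; with |BK| = 8.4, K = (-12.48, 5.046). Then |UK| = |K − U| = 32.32.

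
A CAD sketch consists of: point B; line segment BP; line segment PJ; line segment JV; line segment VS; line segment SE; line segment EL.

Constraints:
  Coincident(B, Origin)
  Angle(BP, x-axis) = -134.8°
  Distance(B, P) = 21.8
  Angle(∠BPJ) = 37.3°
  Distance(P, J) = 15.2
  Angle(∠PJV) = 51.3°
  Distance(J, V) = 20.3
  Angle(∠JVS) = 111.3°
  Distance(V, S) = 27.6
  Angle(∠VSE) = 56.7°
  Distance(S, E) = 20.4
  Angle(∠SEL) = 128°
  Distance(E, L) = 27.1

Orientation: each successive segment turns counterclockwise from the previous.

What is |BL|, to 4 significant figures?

12.63

B is at the origin; BP runs at -134.8° with length 21.8, so P = (-15.36, -15.47). ∠BPJ = 37.3° gives PJ at 7.900° from the x-axis; with |PJ| = 15.2, J = (-0.3053, -13.38). ∠PJV = 51.3° gives JV at 136.6° from the x-axis; with |JV| = 20.3, V = (-15.05, 0.5684). ∠JVS = 111.3° gives VS at -154.7° from the x-axis; with |VS| = 27.6, S = (-40.01, -11.23). ∠VSE = 56.7° gives SE at -31.40° from the x-axis; with |SE| = 20.4, E = (-22.59, -21.86). ∠SEL = 128.0° gives EL at 20.60° from the x-axis; with |EL| = 27.1, L = (2.772, -12.32). Then |BL| = |L − B| = 12.63.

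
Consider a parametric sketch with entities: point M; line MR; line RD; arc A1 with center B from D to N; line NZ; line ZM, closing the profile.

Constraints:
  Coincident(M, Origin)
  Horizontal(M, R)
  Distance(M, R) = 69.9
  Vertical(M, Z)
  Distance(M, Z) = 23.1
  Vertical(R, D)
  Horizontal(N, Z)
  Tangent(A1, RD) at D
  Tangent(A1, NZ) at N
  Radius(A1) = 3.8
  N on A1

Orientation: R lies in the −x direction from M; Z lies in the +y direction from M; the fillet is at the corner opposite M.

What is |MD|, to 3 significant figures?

72.5

M is at the origin; M and R share the same y with |MR| = 69.9 and R on the −x side, so R = (-69.9, 0.00). MZ is vertical with |MZ| = 23.1 and Z on the +y side, so Z = (0.00, 23.1). The virtual corner opposite M is at (-69.9, 23.1). Since A1 is tangent to RD there, BD ⟂ RD and since A1 is tangent to NZ there, BN ⟂ NZ, with radius 3.8, so the center B sits 3.8 in from both sides at B = (-66.1, 19.3). That places the tangent points at D = (-69.9, 19.3) on RD and N = (-66.1, 23.1) on NZ. Then |MD| = |D − M| = 72.5.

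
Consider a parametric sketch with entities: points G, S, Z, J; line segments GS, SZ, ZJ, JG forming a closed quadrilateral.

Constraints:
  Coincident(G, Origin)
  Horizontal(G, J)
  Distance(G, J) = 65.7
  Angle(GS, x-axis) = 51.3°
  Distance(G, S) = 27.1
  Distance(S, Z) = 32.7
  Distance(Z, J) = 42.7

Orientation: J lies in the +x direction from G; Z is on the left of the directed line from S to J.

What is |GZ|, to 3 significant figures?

58.8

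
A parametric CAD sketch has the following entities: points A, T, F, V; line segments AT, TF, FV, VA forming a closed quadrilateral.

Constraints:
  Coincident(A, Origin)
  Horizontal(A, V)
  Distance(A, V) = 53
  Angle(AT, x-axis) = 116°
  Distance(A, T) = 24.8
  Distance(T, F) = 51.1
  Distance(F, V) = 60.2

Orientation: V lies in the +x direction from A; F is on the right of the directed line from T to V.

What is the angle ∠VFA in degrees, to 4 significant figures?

61.68°

Checks: |TF| = 51.10 ✓; |FV| = 60.20 ✓.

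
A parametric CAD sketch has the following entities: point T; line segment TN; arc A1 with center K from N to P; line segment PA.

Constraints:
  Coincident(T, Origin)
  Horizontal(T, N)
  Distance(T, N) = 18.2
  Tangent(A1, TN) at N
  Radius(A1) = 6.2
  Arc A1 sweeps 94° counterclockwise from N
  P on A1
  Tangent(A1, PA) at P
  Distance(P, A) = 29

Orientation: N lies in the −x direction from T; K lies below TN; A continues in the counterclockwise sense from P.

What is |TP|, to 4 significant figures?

25.27

T is at the origin; T and N share the same y with |TN| = 18.2 and N on the −x side, so N = (-18.20, 0.000). A1 meets TN tangentially, so KN is at right angles to TN, so K = N + (0, -6.2) = (-18.20, -6.200). On A1, N sits at bearing 90° from K; a 94° counterclockwise sweep puts P at bearing 184°, so P = K + 6.2·(cos 184°, sin 184°) = (-24.38, -6.632). Then |TP| = |P − T| = 25.27.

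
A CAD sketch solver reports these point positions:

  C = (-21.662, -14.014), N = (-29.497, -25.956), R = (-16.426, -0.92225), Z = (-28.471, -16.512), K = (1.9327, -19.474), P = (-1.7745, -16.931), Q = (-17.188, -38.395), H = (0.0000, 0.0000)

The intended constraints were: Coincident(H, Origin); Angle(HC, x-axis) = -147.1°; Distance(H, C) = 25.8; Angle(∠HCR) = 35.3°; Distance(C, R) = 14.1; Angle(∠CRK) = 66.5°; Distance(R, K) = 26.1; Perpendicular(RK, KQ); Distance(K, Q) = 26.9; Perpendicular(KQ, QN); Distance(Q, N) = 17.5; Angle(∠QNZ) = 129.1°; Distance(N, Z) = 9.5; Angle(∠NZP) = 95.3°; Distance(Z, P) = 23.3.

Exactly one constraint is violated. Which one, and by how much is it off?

Distance(Z, P) = 23.3 — off by 3.40.

H = (0.00, 0.00) ✓; HC at -147.1° ✓; |HC| = 25.80 ✓; ∠HCR = 35.30° ✓; |CR| = 14.10 ✓; ∠CRK = 66.50° ✓; |RK| = 26.10 ✓; ∠(RK, KQ) = 90.00° ✓; |KQ| = 26.90 ✓; ∠(KQ, QN) = 90.00° ✓; |QN| = 17.50 ✓; ∠QNZ = 129.1° ✓; |NZ| = 9.500 ✓; ∠NZP = 95.30° ✓; |ZP| = 26.70 ✗.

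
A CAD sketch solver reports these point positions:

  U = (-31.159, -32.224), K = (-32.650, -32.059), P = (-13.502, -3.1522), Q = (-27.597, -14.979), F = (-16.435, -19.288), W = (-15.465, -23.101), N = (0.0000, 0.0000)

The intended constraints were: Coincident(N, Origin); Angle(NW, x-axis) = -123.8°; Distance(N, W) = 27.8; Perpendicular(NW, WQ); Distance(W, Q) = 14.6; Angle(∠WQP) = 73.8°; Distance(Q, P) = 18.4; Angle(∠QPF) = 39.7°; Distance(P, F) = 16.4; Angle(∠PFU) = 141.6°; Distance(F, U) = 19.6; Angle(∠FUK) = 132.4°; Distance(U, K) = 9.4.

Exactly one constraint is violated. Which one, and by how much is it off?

Distance(U, K) = 9.4 — off by 7.90.

N = (0.00, 0.00) ✓; NW at -123.8° ✓; |NW| = 27.80 ✓; ∠(NW, WQ) = 90.00° ✓; |WQ| = 14.60 ✓; ∠WQP = 73.80° ✓; |QP| = 18.40 ✓; ∠QPF = 39.70° ✓; |PF| = 16.40 ✓; ∠PFU = 141.6° ✓; |FU| = 19.60 ✓; ∠FUK = 132.4° ✓; |UK| = 1.500 ✗.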